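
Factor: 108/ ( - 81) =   -  4/3 = -  2^2*3^(-1) 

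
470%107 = 42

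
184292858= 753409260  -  569116402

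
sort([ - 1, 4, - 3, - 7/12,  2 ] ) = [  -  3, - 1, - 7/12, 2, 4 ] 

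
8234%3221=1792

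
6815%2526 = 1763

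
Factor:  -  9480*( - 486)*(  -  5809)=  - 26763689520=- 2^4*3^6*5^1*37^1*79^1*157^1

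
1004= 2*502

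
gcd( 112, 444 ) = 4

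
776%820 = 776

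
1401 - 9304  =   - 7903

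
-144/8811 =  - 1 + 963/979 = - 0.02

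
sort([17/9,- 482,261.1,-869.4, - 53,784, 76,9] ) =[ - 869.4, - 482, - 53,17/9,9, 76,  261.1,784 ] 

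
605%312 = 293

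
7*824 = 5768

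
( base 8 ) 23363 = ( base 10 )9971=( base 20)14IB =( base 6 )114055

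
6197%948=509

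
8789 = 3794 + 4995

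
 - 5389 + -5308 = - 10697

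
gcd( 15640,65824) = 136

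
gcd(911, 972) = 1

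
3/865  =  3/865= 0.00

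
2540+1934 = 4474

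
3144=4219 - 1075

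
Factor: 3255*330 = 1074150 = 2^1*3^2*5^2*7^1*11^1*31^1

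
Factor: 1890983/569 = 89^1*569^( - 1 )*21247^1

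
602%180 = 62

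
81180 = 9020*9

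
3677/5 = 735 + 2/5 =735.40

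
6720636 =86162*78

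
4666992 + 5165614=9832606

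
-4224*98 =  - 413952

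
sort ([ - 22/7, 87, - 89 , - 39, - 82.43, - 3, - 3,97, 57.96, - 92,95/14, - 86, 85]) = [ - 92, - 89, - 86, - 82.43, - 39,-22/7,  -  3, - 3, 95/14,57.96, 85,87,97]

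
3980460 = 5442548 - 1462088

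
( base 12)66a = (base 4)32302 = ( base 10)946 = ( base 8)1662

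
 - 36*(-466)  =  16776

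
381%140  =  101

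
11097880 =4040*2747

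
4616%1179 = 1079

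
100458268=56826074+43632194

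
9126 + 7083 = 16209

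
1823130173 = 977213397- - 845916776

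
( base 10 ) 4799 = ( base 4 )1022333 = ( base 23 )91F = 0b1001010111111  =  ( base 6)34115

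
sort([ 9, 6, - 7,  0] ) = [-7,0,  6 , 9 ] 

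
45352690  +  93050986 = 138403676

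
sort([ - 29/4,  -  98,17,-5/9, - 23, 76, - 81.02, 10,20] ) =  [ - 98, - 81.02 , - 23, - 29/4, - 5/9,10, 17,20, 76 ] 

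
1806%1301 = 505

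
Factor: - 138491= -19^1*37^1*197^1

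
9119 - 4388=4731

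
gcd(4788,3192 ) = 1596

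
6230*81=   504630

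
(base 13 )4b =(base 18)39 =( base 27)29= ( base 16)3F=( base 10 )63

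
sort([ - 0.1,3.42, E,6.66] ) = [ - 0.1,E, 3.42, 6.66]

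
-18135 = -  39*465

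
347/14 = 347/14 = 24.79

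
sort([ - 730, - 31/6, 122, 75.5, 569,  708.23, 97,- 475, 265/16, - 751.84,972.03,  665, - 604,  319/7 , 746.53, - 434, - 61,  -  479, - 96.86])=[ - 751.84, - 730, -604, - 479, - 475 , - 434, - 96.86 , - 61, - 31/6,  265/16, 319/7,75.5,97,122,569, 665,708.23  ,  746.53,  972.03] 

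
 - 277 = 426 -703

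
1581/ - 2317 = -1 + 736/2317 = - 0.68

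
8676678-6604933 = 2071745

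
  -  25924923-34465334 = -60390257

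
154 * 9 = 1386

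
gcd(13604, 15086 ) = 38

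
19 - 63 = -44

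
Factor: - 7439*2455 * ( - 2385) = 3^2*5^2*43^1*53^1 * 173^1*491^1 = 43556646825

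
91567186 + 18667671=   110234857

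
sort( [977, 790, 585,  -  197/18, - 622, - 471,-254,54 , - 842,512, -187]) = [  -  842, - 622,-471, - 254 ,  -  187 , -197/18, 54, 512,585 , 790, 977]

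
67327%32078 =3171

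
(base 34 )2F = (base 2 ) 1010011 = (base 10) 83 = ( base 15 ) 58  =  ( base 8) 123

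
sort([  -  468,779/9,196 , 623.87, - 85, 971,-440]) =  [ - 468, - 440 , - 85, 779/9,196,623.87, 971]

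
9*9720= 87480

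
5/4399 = 5/4399 = 0.00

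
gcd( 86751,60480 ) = 189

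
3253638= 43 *75666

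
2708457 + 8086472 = 10794929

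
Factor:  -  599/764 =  - 2^ ( - 2)*191^( - 1 )*599^1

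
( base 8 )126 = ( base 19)4a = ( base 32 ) 2M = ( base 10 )86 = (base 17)51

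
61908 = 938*66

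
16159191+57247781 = 73406972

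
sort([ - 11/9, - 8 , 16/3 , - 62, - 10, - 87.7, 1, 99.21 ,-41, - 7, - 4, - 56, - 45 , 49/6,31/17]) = [ - 87.7 ,  -  62, - 56, - 45 , - 41, - 10, - 8, - 7 , - 4, - 11/9, 1,31/17, 16/3,49/6,99.21 ] 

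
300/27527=300/27527 = 0.01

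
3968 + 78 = 4046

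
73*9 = 657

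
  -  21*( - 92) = 1932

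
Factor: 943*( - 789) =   -  3^1*23^1 * 41^1 * 263^1   =  - 744027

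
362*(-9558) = -3459996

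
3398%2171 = 1227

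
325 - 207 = 118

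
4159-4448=  -  289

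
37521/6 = 6253+1/2 = 6253.50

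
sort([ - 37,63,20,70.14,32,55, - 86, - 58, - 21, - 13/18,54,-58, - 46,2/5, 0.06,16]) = [ - 86 ,-58, - 58,  -  46, - 37, - 21,-13/18,  0.06,2/5, 16,20,32,  54, 55,63, 70.14 ]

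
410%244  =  166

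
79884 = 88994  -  9110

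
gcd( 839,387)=1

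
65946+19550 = 85496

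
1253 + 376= 1629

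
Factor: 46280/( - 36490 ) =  - 52/41 = - 2^2*13^1 * 41^( - 1)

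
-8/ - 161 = 8/161 = 0.05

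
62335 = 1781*35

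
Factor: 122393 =122393^1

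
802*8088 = 6486576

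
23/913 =23/913 = 0.03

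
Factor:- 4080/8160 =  - 1/2 = - 2^( - 1)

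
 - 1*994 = - 994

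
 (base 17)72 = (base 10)121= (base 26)4h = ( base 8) 171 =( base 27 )4D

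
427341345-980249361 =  - 552908016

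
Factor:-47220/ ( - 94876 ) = 11805/23719 = 3^1*5^1*787^1*23719^ ( - 1)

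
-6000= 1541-7541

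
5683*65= 369395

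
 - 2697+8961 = 6264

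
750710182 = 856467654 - 105757472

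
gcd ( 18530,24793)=1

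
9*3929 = 35361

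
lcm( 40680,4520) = 40680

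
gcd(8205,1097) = 1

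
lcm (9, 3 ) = 9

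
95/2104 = 95/2104 = 0.05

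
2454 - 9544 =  - 7090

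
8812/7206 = 1 + 803/3603 = 1.22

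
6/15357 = 2/5119 = 0.00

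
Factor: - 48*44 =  - 2^6 * 3^1*11^1= - 2112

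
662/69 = 662/69=9.59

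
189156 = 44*4299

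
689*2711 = 1867879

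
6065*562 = 3408530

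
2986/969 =2986/969= 3.08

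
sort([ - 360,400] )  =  [ - 360, 400]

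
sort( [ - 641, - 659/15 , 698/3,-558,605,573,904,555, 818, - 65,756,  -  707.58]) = [ - 707.58, - 641, - 558, - 65,-659/15,698/3,  555, 573, 605, 756,818,904]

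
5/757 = 5/757 = 0.01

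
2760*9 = 24840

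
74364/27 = 24788/9 = 2754.22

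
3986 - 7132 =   -  3146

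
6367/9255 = 6367/9255 =0.69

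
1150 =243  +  907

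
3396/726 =566/121 = 4.68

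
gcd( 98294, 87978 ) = 2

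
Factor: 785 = 5^1 *157^1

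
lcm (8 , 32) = 32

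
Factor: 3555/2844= 5/4 =2^( - 2) *5^1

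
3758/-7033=-3758/7033 = - 0.53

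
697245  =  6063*115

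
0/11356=0=0.00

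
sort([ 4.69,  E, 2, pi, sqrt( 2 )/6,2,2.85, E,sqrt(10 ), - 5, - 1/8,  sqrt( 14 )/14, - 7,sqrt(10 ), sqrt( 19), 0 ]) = [ - 7, - 5, - 1/8,  0,sqrt( 2 )/6, sqrt(14 ) /14 , 2, 2, E,E,  2.85, pi,sqrt( 10),sqrt ( 10),sqrt( 19), 4.69]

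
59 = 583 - 524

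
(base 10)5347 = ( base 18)g91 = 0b1010011100011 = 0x14e3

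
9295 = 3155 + 6140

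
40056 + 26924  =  66980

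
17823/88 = 17823/88 =202.53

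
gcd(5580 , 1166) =2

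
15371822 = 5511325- - 9860497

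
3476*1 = 3476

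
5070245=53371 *95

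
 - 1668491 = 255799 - 1924290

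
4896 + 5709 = 10605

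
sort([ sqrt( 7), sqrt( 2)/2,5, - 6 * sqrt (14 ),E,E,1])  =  [ - 6 * sqrt( 14 ) , sqrt( 2)/2,1,sqrt(7),  E , E,  5 ] 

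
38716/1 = 38716 = 38716.00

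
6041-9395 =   -  3354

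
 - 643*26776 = -17216968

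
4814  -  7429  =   - 2615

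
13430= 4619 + 8811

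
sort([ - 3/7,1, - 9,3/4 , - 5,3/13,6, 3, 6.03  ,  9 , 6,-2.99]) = [- 9, - 5 , - 2.99 ,- 3/7,3/13,3/4, 1,3, 6,6 , 6.03,9]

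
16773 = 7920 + 8853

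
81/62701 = 81/62701 = 0.00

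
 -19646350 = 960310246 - 979956596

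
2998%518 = 408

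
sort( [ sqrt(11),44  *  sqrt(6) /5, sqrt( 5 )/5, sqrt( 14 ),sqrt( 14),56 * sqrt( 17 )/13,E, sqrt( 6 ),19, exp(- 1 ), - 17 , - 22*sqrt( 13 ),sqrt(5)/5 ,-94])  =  [ - 94, - 22*sqrt( 13), - 17, exp( - 1 ), sqrt( 5) /5 , sqrt( 5)/5,sqrt( 6 ),E, sqrt( 11),sqrt ( 14 ), sqrt( 14),56  *sqrt( 17 )/13, 19 , 44 * sqrt ( 6 ) /5]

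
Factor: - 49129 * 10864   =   - 533737456= - 2^4*7^1 *73^1*97^1* 673^1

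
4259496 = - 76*(-56046)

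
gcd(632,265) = 1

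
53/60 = 53/60=0.88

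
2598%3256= 2598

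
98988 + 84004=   182992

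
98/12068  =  7/862 =0.01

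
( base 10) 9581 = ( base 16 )256D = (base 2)10010101101101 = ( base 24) gf5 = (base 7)36635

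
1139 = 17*67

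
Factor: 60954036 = 2^2*3^1*11^1*13^1*35521^1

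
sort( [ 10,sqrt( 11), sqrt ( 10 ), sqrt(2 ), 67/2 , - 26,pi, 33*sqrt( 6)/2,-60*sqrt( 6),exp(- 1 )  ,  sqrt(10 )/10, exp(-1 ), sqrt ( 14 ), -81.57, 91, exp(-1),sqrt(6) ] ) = [ -60*sqrt(6 ), - 81.57,- 26,sqrt(10)/10, exp( - 1), exp( - 1), exp(-1 ),sqrt(2 ), sqrt( 6),pi,  sqrt (10 ),sqrt(11 ),sqrt(14),10, 67/2, 33*sqrt(6 ) /2,91 ]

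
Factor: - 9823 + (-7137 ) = -16960 = - 2^6 * 5^1*53^1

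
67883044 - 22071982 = 45811062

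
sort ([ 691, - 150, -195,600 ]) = [- 195 ,-150,600,  691]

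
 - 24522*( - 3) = 73566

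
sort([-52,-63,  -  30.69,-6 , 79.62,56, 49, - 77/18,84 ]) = [ -63 , - 52 , - 30.69, - 6,-77/18, 49 , 56, 79.62, 84 ]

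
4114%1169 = 607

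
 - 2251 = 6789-9040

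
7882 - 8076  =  -194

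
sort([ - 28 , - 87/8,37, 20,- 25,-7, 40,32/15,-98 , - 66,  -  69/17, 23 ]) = [  -  98,  -  66,-28 , -25, - 87/8,-7,  -  69/17, 32/15, 20, 23,37,  40]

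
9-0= 9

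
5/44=5/44=0.11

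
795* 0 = 0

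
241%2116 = 241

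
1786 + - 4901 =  - 3115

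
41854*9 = 376686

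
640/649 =640/649 = 0.99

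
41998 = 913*46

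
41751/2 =41751/2  =  20875.50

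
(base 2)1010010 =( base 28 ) 2q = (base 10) 82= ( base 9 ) 101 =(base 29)2o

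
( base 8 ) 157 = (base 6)303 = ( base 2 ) 1101111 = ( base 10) 111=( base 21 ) 56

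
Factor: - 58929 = - 3^1 * 13^1*1511^1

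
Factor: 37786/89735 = 2^1*5^( - 1 )*7^1*131^ (-1)*137^( - 1)*2699^1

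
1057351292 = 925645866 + 131705426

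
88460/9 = 88460/9  =  9828.89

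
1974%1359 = 615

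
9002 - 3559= 5443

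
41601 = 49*849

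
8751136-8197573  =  553563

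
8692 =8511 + 181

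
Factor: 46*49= 2254  =  2^1*7^2*23^1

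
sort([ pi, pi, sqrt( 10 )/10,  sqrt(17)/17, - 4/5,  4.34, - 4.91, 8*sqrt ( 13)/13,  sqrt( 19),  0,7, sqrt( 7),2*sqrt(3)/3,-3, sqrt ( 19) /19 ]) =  [ - 4.91, -3, - 4/5 , 0, sqrt( 19) /19, sqrt(17)/17, sqrt(10 )/10,  2*sqrt( 3)/3,8*sqrt( 13)/13 , sqrt( 7),  pi,pi,4.34, sqrt( 19),7]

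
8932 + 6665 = 15597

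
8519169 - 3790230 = 4728939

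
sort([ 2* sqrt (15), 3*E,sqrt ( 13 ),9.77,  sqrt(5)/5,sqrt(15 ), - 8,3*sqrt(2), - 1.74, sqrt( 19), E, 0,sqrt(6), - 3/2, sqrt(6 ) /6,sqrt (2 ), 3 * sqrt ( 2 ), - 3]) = [-8, - 3, - 1.74, - 3/2,  0, sqrt ( 6 ) /6,sqrt( 5 ) /5,sqrt(2),sqrt(6 ), E , sqrt( 13),sqrt( 15),  3*sqrt(2 ),3*sqrt (2),sqrt( 19),2*sqrt(15 ),3*E,  9.77]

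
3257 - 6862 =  - 3605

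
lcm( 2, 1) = 2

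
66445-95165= -28720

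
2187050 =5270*415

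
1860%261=33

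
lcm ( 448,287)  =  18368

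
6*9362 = 56172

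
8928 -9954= - 1026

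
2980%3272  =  2980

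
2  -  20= - 18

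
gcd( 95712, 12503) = 1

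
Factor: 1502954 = 2^1*29^1*25913^1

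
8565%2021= 481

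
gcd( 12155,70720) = 1105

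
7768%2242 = 1042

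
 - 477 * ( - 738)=352026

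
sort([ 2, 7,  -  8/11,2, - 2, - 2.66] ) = [ - 2.66,- 2 , - 8/11,2,  2,7 ]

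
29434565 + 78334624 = 107769189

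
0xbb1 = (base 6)21505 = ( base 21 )6GB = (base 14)113b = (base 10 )2993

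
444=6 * 74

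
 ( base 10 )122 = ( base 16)7a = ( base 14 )8a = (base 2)1111010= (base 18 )6e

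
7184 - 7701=- 517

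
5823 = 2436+3387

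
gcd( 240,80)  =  80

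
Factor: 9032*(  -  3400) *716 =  - 21987500800 = -2^8*5^2*17^1*179^1*1129^1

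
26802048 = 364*73632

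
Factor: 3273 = 3^1*1091^1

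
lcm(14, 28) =28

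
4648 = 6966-2318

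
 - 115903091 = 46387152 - 162290243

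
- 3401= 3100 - 6501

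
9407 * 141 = 1326387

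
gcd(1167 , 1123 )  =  1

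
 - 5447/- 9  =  5447/9 = 605.22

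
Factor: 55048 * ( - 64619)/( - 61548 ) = 2^1*3^(  -  1 )*7^1*19^2*23^ ( - 1)*179^1*223^(-1 )*983^1 = 889286678/15387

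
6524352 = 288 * 22654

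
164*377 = 61828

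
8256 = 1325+6931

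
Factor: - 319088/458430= - 616/885  =  - 2^3*3^ (-1 )*5^( - 1 ) * 7^1*11^1*59^(-1 ) 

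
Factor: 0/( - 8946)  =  0^1=0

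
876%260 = 96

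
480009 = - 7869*( - 61 )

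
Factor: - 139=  - 139^1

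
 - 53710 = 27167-80877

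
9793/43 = 227  +  32/43  =  227.74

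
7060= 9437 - 2377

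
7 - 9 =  - 2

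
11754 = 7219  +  4535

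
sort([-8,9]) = [  -  8, 9]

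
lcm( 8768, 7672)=61376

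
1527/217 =7 + 8/217 = 7.04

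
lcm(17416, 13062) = 52248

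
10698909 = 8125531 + 2573378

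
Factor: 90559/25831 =7^1*13^( - 1 )*17^1 * 761^1*1987^( - 1 ) 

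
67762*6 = 406572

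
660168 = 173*3816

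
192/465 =64/155 = 0.41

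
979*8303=8128637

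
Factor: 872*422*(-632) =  - 232565888 = - 2^7*79^1*109^1*211^1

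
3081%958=207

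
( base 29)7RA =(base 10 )6680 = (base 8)15030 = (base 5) 203210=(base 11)5023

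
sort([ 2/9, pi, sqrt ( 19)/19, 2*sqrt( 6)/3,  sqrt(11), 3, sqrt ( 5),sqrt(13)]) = [ 2/9, sqrt( 19 )/19,  2*sqrt(6)/3,sqrt( 5),3, pi,sqrt(11), sqrt(13) ]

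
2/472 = 1/236 = 0.00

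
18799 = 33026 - 14227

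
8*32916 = 263328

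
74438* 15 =1116570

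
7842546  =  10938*717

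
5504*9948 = 54753792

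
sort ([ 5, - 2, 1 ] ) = [ - 2  ,  1, 5] 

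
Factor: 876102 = 2^1*3^1* 151^1*967^1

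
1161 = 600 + 561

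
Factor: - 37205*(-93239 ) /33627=3468956995/33627 = 3^ ( - 1 )* 5^1 *7^1*11^ (-1)*1019^( - 1)*1063^1 * 93239^1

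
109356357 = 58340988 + 51015369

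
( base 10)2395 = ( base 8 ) 4533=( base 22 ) 4KJ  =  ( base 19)6c1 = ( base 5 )34040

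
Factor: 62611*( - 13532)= - 847252052=-2^2*17^2*29^1*127^1*199^1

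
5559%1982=1595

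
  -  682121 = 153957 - 836078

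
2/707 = 2/707 = 0.00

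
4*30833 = 123332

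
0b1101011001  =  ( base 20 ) 22H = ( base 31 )rk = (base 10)857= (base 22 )1GL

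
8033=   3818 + 4215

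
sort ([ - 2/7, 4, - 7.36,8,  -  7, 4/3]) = [ -7.36, - 7, - 2/7,4/3, 4,  8]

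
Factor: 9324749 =7^2*190301^1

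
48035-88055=  -  40020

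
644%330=314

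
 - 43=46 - 89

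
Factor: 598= 2^1*13^1*23^1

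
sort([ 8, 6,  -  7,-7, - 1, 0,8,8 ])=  [ - 7, - 7, - 1,0,6,8, 8, 8 ]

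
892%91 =73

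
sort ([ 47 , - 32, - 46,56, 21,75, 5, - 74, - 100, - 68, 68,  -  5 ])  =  [ - 100, - 74, - 68,  -  46, - 32 , - 5,5,21,47,56,68, 75 ] 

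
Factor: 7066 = 2^1*3533^1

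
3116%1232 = 652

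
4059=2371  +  1688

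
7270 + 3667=10937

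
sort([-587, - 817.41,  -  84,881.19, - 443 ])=[ - 817.41,-587, - 443,-84,881.19 ]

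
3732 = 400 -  - 3332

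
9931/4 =2482 + 3/4 = 2482.75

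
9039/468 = 19 + 49/156 = 19.31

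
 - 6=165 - 171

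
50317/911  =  50317/911 = 55.23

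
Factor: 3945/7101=3^( - 2 )*5^1=5/9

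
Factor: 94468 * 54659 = 2^2*11^2*19^1*113^1 * 4969^1 = 5163526412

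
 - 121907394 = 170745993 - 292653387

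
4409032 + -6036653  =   - 1627621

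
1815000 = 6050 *300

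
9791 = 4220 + 5571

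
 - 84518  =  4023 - 88541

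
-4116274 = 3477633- 7593907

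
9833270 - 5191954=4641316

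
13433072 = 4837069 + 8596003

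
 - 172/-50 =3 + 11/25  =  3.44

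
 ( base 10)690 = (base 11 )578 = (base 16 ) 2B2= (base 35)JP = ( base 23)170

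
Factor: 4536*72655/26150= 32956308/2615 = 2^2*3^4*5^(-1)*7^1*11^1 * 523^( - 1)*1321^1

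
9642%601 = 26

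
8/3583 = 8/3583 = 0.00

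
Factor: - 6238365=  - 3^1*5^1*7^1*19^1*53^1*59^1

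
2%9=2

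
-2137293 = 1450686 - 3587979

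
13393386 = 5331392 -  - 8061994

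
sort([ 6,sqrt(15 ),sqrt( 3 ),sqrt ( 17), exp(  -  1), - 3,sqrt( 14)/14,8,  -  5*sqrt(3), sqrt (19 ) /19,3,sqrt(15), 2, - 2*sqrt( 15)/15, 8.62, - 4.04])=[ - 5 * sqrt(3 ),-4.04, - 3, - 2*sqrt(15 )/15,sqrt(19)/19,sqrt(14 )/14, exp(-1 ),sqrt(3),2,3,sqrt(15),sqrt( 15 ),sqrt(17), 6,8,8.62]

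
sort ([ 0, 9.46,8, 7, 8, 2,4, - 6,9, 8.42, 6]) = [ - 6, 0, 2,4,6, 7, 8, 8, 8.42,9, 9.46]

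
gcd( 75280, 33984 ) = 16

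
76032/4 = 19008 = 19008.00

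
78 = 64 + 14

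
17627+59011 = 76638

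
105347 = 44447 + 60900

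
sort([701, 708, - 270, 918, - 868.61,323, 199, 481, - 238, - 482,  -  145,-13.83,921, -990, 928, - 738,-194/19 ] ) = [ - 990,-868.61, - 738, - 482, - 270, - 238,-145, - 13.83, - 194/19, 199, 323, 481,701, 708, 918,921, 928 ]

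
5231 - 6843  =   - 1612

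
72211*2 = 144422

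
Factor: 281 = 281^1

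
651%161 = 7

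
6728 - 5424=1304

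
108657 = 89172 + 19485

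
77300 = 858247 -780947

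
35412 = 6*5902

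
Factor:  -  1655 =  - 5^1 * 331^1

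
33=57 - 24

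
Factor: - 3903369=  - 3^1*1301123^1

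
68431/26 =68431/26=2631.96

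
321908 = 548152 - 226244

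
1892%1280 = 612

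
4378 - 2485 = 1893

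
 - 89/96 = -1 + 7/96 = - 0.93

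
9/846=1/94 = 0.01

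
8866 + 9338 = 18204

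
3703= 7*529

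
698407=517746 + 180661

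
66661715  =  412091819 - 345430104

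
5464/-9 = -608+8/9 = - 607.11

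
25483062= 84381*302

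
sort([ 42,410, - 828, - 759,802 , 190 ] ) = [ - 828, - 759, 42,190, 410,802]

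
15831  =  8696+7135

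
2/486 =1/243 = 0.00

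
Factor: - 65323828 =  - 2^2*16330957^1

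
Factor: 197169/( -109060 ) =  - 687/380 = - 2^( - 2 )*3^1*5^(-1 )*19^( - 1)*229^1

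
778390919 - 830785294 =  - 52394375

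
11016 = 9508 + 1508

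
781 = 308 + 473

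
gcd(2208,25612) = 4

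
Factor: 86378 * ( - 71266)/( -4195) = 6155814548/4195 =2^2 * 5^(-1)*13^1*839^(- 1)* 2741^1* 43189^1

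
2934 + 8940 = 11874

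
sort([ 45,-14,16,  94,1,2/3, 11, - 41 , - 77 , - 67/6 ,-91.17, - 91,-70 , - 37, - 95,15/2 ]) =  [-95, - 91.17, - 91, - 77 , - 70,-41,-37, - 14, - 67/6,2/3,1, 15/2, 11,16 , 45,94 ] 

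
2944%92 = 0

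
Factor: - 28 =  - 2^2*7^1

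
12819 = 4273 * 3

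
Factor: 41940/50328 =5/6 = 2^( -1)*3^(-1 )*5^1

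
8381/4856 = 1 + 3525/4856 =1.73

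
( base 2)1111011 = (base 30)43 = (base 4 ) 1323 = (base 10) 123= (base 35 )3I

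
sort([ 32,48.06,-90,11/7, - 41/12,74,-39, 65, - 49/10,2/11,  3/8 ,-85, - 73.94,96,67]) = [-90, - 85, - 73.94,-39, - 49/10,  -  41/12,2/11 , 3/8, 11/7,  32,48.06,65,67, 74 , 96] 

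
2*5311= 10622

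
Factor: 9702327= 3^1 * 29^1*111521^1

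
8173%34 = 13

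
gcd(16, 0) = 16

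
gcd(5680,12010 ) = 10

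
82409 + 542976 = 625385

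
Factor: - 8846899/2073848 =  - 2^(  -  3 ) * 7^( - 1)*29^ (  -  1)*683^1*1277^(  -  1)*12953^1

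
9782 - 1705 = 8077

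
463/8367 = 463/8367 = 0.06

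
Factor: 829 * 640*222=117784320 =2^8*3^1 * 5^1*37^1*829^1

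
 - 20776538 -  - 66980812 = 46204274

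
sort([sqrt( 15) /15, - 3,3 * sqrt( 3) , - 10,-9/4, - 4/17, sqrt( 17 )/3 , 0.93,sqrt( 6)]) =[ - 10 , - 3, - 9/4, - 4/17, sqrt( 15) /15,  0.93,sqrt( 17) /3,  sqrt(6), 3 * sqrt(3 )]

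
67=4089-4022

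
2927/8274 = 2927/8274= 0.35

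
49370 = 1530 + 47840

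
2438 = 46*53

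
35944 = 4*8986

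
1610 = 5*322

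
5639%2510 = 619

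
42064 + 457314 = 499378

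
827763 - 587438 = 240325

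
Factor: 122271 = 3^1*53^1 * 769^1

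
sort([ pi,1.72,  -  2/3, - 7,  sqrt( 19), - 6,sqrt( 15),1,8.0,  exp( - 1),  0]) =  [ - 7, - 6 , -2/3, 0, exp( - 1),1, 1.72, pi,  sqrt( 15), sqrt( 19), 8.0 ]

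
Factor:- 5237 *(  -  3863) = 3863^1 * 5237^1 = 20230531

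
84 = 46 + 38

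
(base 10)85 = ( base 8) 125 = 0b1010101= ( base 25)3A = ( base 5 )320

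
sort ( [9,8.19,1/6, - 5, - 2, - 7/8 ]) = [ - 5, - 2,-7/8, 1/6,8.19,9 ]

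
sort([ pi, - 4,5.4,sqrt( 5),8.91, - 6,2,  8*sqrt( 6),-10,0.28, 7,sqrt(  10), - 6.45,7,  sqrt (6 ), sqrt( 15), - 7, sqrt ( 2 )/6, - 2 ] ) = [ -10 , - 7, - 6.45, - 6 , - 4 , - 2, sqrt( 2)/6,0.28,  2,sqrt( 5),sqrt(6 ), pi,sqrt( 10 ),sqrt( 15) , 5.4, 7 , 7, 8.91,8*sqrt ( 6)]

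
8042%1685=1302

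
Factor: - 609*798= - 2^1 * 3^2*7^2 * 19^1*29^1  =  -485982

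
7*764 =5348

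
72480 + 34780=107260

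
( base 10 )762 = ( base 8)1372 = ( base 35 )lr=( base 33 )n3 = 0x2FA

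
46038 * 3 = 138114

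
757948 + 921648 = 1679596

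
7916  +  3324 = 11240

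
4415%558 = 509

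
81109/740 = 109 + 449/740 = 109.61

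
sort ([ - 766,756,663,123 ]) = [ - 766 , 123,  663, 756 ]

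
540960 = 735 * 736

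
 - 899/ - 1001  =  899/1001 = 0.90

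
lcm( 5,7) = 35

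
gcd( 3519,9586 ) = 1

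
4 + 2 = 6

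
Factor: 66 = 2^1*3^1*11^1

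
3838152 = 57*67336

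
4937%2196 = 545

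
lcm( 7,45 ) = 315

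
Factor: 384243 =3^1*263^1*487^1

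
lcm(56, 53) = 2968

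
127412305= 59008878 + 68403427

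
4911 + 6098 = 11009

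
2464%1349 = 1115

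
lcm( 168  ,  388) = 16296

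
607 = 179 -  - 428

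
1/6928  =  1/6928 = 0.00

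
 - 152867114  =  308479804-461346918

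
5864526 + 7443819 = 13308345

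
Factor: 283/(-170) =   -  2^( - 1 ) * 5^( - 1)*17^( - 1 ) * 283^1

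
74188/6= 12364+2/3 =12364.67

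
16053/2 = 8026 + 1/2 =8026.50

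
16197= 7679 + 8518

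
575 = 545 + 30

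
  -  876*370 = -324120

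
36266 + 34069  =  70335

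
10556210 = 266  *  39685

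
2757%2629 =128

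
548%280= 268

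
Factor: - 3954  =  - 2^1*3^1*659^1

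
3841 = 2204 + 1637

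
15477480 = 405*38216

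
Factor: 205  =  5^1 * 41^1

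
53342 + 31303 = 84645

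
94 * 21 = 1974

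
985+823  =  1808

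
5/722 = 5/722 = 0.01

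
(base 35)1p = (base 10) 60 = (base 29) 22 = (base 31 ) 1T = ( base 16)3C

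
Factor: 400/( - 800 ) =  - 2^ ( - 1 ) = - 1/2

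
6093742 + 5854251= 11947993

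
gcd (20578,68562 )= 2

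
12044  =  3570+8474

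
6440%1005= 410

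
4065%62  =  35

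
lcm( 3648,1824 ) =3648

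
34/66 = 17/33 = 0.52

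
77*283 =21791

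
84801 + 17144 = 101945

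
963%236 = 19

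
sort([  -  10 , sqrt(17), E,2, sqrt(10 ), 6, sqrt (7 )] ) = [ - 10,2,sqrt(7),E,sqrt(10),sqrt( 17), 6] 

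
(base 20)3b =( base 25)2L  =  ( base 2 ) 1000111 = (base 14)51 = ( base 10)71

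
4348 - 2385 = 1963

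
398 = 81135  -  80737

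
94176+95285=189461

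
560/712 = 70/89  =  0.79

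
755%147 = 20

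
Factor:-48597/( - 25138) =2^(-1 )*3^1*97^1 * 167^1*12569^( - 1 ) 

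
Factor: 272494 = 2^1*136247^1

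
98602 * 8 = 788816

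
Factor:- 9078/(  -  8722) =3^1*7^(- 2)*17^1 = 51/49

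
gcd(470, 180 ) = 10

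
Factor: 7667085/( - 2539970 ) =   -  2^ (-1)* 3^1 * 67^ ( - 1)*107^1*223^(- 1)*281^1 = - 90201/29882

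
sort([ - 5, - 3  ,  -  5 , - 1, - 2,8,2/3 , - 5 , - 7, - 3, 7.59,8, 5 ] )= [ - 7, - 5, - 5, - 5 , - 3 , - 3, - 2,-1,2/3,5,7.59,8,8 ]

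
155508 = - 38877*( - 4 )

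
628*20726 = 13015928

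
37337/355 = 37337/355 = 105.17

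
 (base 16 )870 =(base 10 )2160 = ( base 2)100001110000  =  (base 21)4II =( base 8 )4160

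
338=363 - 25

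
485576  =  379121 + 106455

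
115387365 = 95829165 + 19558200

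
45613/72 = 45613/72 = 633.51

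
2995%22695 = 2995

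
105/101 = 105/101= 1.04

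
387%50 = 37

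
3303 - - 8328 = 11631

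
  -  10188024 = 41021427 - 51209451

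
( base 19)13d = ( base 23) ih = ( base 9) 528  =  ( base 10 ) 431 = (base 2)110101111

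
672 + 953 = 1625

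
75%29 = 17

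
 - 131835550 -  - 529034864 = 397199314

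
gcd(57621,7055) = 1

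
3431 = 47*73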